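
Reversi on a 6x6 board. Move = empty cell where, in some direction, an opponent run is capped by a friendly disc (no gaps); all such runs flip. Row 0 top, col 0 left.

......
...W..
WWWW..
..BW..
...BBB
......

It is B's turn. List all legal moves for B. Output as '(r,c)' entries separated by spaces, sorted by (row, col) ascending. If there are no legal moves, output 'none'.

Answer: (0,3) (1,0) (1,1) (1,2) (1,4) (3,4)

Derivation:
(0,2): no bracket -> illegal
(0,3): flips 3 -> legal
(0,4): no bracket -> illegal
(1,0): flips 1 -> legal
(1,1): flips 2 -> legal
(1,2): flips 1 -> legal
(1,4): flips 1 -> legal
(2,4): no bracket -> illegal
(3,0): no bracket -> illegal
(3,1): no bracket -> illegal
(3,4): flips 1 -> legal
(4,2): no bracket -> illegal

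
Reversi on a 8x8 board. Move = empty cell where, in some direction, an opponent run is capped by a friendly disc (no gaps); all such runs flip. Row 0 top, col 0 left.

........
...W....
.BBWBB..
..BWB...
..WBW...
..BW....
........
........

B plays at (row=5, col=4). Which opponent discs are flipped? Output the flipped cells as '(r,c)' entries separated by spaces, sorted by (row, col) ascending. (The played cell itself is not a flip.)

Dir NW: first cell 'B' (not opp) -> no flip
Dir N: opp run (4,4) capped by B -> flip
Dir NE: first cell '.' (not opp) -> no flip
Dir W: opp run (5,3) capped by B -> flip
Dir E: first cell '.' (not opp) -> no flip
Dir SW: first cell '.' (not opp) -> no flip
Dir S: first cell '.' (not opp) -> no flip
Dir SE: first cell '.' (not opp) -> no flip

Answer: (4,4) (5,3)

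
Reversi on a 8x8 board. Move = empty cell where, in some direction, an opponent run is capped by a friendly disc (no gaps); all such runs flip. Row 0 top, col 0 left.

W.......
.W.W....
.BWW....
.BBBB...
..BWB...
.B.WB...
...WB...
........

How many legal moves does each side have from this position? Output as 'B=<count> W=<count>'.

-- B to move --
(0,1): flips 1 -> legal
(0,2): no bracket -> illegal
(0,3): flips 2 -> legal
(0,4): flips 2 -> legal
(1,0): no bracket -> illegal
(1,2): flips 2 -> legal
(1,4): flips 1 -> legal
(2,0): no bracket -> illegal
(2,4): flips 2 -> legal
(5,2): flips 2 -> legal
(6,2): flips 2 -> legal
(7,2): flips 1 -> legal
(7,3): flips 3 -> legal
(7,4): no bracket -> illegal
B mobility = 10
-- W to move --
(1,0): flips 2 -> legal
(1,2): no bracket -> illegal
(2,0): flips 3 -> legal
(2,4): no bracket -> illegal
(2,5): flips 1 -> legal
(3,0): no bracket -> illegal
(3,5): flips 1 -> legal
(4,0): flips 1 -> legal
(4,1): flips 4 -> legal
(4,5): flips 3 -> legal
(5,0): no bracket -> illegal
(5,2): flips 2 -> legal
(5,5): flips 3 -> legal
(6,0): no bracket -> illegal
(6,1): no bracket -> illegal
(6,2): no bracket -> illegal
(6,5): flips 2 -> legal
(7,3): no bracket -> illegal
(7,4): no bracket -> illegal
(7,5): flips 1 -> legal
W mobility = 11

Answer: B=10 W=11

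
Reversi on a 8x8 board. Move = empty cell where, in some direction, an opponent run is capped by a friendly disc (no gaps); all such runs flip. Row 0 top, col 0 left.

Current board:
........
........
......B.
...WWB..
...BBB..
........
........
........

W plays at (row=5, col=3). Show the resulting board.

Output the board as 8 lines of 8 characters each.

Place W at (5,3); scan 8 dirs for brackets.
Dir NW: first cell '.' (not opp) -> no flip
Dir N: opp run (4,3) capped by W -> flip
Dir NE: opp run (4,4) (3,5) (2,6), next='.' -> no flip
Dir W: first cell '.' (not opp) -> no flip
Dir E: first cell '.' (not opp) -> no flip
Dir SW: first cell '.' (not opp) -> no flip
Dir S: first cell '.' (not opp) -> no flip
Dir SE: first cell '.' (not opp) -> no flip
All flips: (4,3)

Answer: ........
........
......B.
...WWB..
...WBB..
...W....
........
........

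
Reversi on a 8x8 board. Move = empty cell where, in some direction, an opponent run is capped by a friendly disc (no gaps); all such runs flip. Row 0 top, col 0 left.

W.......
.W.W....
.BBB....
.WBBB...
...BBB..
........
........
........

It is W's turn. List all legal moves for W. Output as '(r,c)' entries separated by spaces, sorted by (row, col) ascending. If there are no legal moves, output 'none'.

(1,0): no bracket -> illegal
(1,2): no bracket -> illegal
(1,4): no bracket -> illegal
(2,0): no bracket -> illegal
(2,4): no bracket -> illegal
(2,5): no bracket -> illegal
(3,0): no bracket -> illegal
(3,5): flips 3 -> legal
(3,6): no bracket -> illegal
(4,1): no bracket -> illegal
(4,2): no bracket -> illegal
(4,6): no bracket -> illegal
(5,2): no bracket -> illegal
(5,3): flips 3 -> legal
(5,4): no bracket -> illegal
(5,5): flips 3 -> legal
(5,6): no bracket -> illegal

Answer: (3,5) (5,3) (5,5)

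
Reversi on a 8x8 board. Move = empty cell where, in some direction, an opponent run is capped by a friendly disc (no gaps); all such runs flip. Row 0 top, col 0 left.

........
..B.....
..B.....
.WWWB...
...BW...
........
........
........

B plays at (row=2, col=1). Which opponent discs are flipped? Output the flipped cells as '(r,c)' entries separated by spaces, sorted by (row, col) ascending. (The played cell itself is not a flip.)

Answer: (3,2)

Derivation:
Dir NW: first cell '.' (not opp) -> no flip
Dir N: first cell '.' (not opp) -> no flip
Dir NE: first cell 'B' (not opp) -> no flip
Dir W: first cell '.' (not opp) -> no flip
Dir E: first cell 'B' (not opp) -> no flip
Dir SW: first cell '.' (not opp) -> no flip
Dir S: opp run (3,1), next='.' -> no flip
Dir SE: opp run (3,2) capped by B -> flip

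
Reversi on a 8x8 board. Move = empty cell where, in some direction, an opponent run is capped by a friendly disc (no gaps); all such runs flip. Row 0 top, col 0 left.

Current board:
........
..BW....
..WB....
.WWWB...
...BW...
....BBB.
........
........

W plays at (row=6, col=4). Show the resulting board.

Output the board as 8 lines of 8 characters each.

Answer: ........
..BW....
..WB....
.WWWB...
...BW...
....WBB.
....W...
........

Derivation:
Place W at (6,4); scan 8 dirs for brackets.
Dir NW: first cell '.' (not opp) -> no flip
Dir N: opp run (5,4) capped by W -> flip
Dir NE: opp run (5,5), next='.' -> no flip
Dir W: first cell '.' (not opp) -> no flip
Dir E: first cell '.' (not opp) -> no flip
Dir SW: first cell '.' (not opp) -> no flip
Dir S: first cell '.' (not opp) -> no flip
Dir SE: first cell '.' (not opp) -> no flip
All flips: (5,4)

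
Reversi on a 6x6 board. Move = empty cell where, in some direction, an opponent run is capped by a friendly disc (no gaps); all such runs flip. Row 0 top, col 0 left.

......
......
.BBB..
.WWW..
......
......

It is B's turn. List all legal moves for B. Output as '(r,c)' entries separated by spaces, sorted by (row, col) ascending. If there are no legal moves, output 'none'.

(2,0): no bracket -> illegal
(2,4): no bracket -> illegal
(3,0): no bracket -> illegal
(3,4): no bracket -> illegal
(4,0): flips 1 -> legal
(4,1): flips 2 -> legal
(4,2): flips 1 -> legal
(4,3): flips 2 -> legal
(4,4): flips 1 -> legal

Answer: (4,0) (4,1) (4,2) (4,3) (4,4)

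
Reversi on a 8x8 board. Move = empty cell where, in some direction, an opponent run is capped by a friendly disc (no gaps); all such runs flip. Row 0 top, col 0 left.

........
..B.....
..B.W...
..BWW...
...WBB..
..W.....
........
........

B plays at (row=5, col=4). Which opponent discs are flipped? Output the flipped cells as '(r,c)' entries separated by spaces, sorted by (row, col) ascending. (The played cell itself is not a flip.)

Answer: (4,3)

Derivation:
Dir NW: opp run (4,3) capped by B -> flip
Dir N: first cell 'B' (not opp) -> no flip
Dir NE: first cell 'B' (not opp) -> no flip
Dir W: first cell '.' (not opp) -> no flip
Dir E: first cell '.' (not opp) -> no flip
Dir SW: first cell '.' (not opp) -> no flip
Dir S: first cell '.' (not opp) -> no flip
Dir SE: first cell '.' (not opp) -> no flip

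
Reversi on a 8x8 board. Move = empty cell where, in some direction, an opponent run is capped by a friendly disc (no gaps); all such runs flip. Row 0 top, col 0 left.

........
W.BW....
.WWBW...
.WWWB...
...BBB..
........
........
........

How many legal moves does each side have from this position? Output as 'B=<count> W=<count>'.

-- B to move --
(0,0): no bracket -> illegal
(0,1): no bracket -> illegal
(0,2): no bracket -> illegal
(0,3): flips 1 -> legal
(0,4): no bracket -> illegal
(1,1): flips 2 -> legal
(1,4): flips 2 -> legal
(1,5): no bracket -> illegal
(2,0): flips 2 -> legal
(2,5): flips 1 -> legal
(3,0): flips 4 -> legal
(3,5): no bracket -> illegal
(4,0): no bracket -> illegal
(4,1): flips 1 -> legal
(4,2): flips 2 -> legal
B mobility = 8
-- W to move --
(0,1): no bracket -> illegal
(0,2): flips 1 -> legal
(0,3): flips 1 -> legal
(1,1): flips 1 -> legal
(1,4): flips 1 -> legal
(2,5): no bracket -> illegal
(3,5): flips 1 -> legal
(3,6): no bracket -> illegal
(4,2): no bracket -> illegal
(4,6): no bracket -> illegal
(5,2): no bracket -> illegal
(5,3): flips 1 -> legal
(5,4): flips 3 -> legal
(5,5): flips 1 -> legal
(5,6): no bracket -> illegal
W mobility = 8

Answer: B=8 W=8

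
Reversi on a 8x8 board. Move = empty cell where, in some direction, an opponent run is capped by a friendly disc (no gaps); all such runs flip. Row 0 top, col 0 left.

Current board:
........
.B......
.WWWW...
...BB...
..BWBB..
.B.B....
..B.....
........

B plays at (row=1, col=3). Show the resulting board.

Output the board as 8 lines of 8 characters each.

Answer: ........
.B.B....
.WWBW...
...BB...
..BWBB..
.B.B....
..B.....
........

Derivation:
Place B at (1,3); scan 8 dirs for brackets.
Dir NW: first cell '.' (not opp) -> no flip
Dir N: first cell '.' (not opp) -> no flip
Dir NE: first cell '.' (not opp) -> no flip
Dir W: first cell '.' (not opp) -> no flip
Dir E: first cell '.' (not opp) -> no flip
Dir SW: opp run (2,2), next='.' -> no flip
Dir S: opp run (2,3) capped by B -> flip
Dir SE: opp run (2,4), next='.' -> no flip
All flips: (2,3)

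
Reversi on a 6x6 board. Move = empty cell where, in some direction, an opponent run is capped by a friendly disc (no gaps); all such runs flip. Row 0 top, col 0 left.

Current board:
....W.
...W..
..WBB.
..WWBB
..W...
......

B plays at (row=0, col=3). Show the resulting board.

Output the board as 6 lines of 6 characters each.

Place B at (0,3); scan 8 dirs for brackets.
Dir NW: edge -> no flip
Dir N: edge -> no flip
Dir NE: edge -> no flip
Dir W: first cell '.' (not opp) -> no flip
Dir E: opp run (0,4), next='.' -> no flip
Dir SW: first cell '.' (not opp) -> no flip
Dir S: opp run (1,3) capped by B -> flip
Dir SE: first cell '.' (not opp) -> no flip
All flips: (1,3)

Answer: ...BW.
...B..
..WBB.
..WWBB
..W...
......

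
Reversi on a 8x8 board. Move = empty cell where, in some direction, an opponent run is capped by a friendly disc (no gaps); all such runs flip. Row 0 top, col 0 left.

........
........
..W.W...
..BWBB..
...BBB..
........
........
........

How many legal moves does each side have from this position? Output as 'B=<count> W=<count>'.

-- B to move --
(1,1): flips 2 -> legal
(1,2): flips 1 -> legal
(1,3): flips 1 -> legal
(1,4): flips 1 -> legal
(1,5): no bracket -> illegal
(2,1): no bracket -> illegal
(2,3): flips 1 -> legal
(2,5): no bracket -> illegal
(3,1): no bracket -> illegal
(4,2): no bracket -> illegal
B mobility = 5
-- W to move --
(2,1): no bracket -> illegal
(2,3): no bracket -> illegal
(2,5): no bracket -> illegal
(2,6): no bracket -> illegal
(3,1): flips 1 -> legal
(3,6): flips 2 -> legal
(4,1): no bracket -> illegal
(4,2): flips 1 -> legal
(4,6): flips 1 -> legal
(5,2): no bracket -> illegal
(5,3): flips 1 -> legal
(5,4): flips 2 -> legal
(5,5): flips 1 -> legal
(5,6): no bracket -> illegal
W mobility = 7

Answer: B=5 W=7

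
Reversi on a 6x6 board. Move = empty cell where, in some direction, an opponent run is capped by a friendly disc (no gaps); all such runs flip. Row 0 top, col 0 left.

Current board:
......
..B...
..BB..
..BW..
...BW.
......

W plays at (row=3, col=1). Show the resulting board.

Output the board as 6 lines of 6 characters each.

Place W at (3,1); scan 8 dirs for brackets.
Dir NW: first cell '.' (not opp) -> no flip
Dir N: first cell '.' (not opp) -> no flip
Dir NE: opp run (2,2), next='.' -> no flip
Dir W: first cell '.' (not opp) -> no flip
Dir E: opp run (3,2) capped by W -> flip
Dir SW: first cell '.' (not opp) -> no flip
Dir S: first cell '.' (not opp) -> no flip
Dir SE: first cell '.' (not opp) -> no flip
All flips: (3,2)

Answer: ......
..B...
..BB..
.WWW..
...BW.
......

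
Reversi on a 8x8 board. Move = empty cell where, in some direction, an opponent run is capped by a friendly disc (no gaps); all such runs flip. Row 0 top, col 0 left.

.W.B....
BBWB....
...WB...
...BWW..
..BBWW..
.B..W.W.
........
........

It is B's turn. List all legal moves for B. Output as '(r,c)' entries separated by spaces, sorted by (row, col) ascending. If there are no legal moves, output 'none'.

(0,0): no bracket -> illegal
(0,2): no bracket -> illegal
(1,4): no bracket -> illegal
(2,1): flips 1 -> legal
(2,2): flips 1 -> legal
(2,5): flips 1 -> legal
(2,6): no bracket -> illegal
(3,2): no bracket -> illegal
(3,6): flips 2 -> legal
(4,6): flips 3 -> legal
(4,7): no bracket -> illegal
(5,3): no bracket -> illegal
(5,5): flips 1 -> legal
(5,7): no bracket -> illegal
(6,3): no bracket -> illegal
(6,4): flips 3 -> legal
(6,5): flips 1 -> legal
(6,6): no bracket -> illegal
(6,7): no bracket -> illegal

Answer: (2,1) (2,2) (2,5) (3,6) (4,6) (5,5) (6,4) (6,5)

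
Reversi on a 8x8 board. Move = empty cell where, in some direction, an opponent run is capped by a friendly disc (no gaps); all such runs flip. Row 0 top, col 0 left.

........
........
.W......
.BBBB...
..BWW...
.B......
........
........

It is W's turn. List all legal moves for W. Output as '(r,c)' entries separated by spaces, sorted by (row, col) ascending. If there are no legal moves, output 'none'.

(2,0): no bracket -> illegal
(2,2): flips 1 -> legal
(2,3): flips 1 -> legal
(2,4): flips 1 -> legal
(2,5): flips 1 -> legal
(3,0): no bracket -> illegal
(3,5): no bracket -> illegal
(4,0): no bracket -> illegal
(4,1): flips 2 -> legal
(4,5): no bracket -> illegal
(5,0): no bracket -> illegal
(5,2): no bracket -> illegal
(5,3): no bracket -> illegal
(6,0): no bracket -> illegal
(6,1): no bracket -> illegal
(6,2): no bracket -> illegal

Answer: (2,2) (2,3) (2,4) (2,5) (4,1)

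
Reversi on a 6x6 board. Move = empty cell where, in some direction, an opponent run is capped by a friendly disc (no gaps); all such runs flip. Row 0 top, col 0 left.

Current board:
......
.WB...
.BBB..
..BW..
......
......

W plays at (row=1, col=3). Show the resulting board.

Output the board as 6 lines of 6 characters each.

Place W at (1,3); scan 8 dirs for brackets.
Dir NW: first cell '.' (not opp) -> no flip
Dir N: first cell '.' (not opp) -> no flip
Dir NE: first cell '.' (not opp) -> no flip
Dir W: opp run (1,2) capped by W -> flip
Dir E: first cell '.' (not opp) -> no flip
Dir SW: opp run (2,2), next='.' -> no flip
Dir S: opp run (2,3) capped by W -> flip
Dir SE: first cell '.' (not opp) -> no flip
All flips: (1,2) (2,3)

Answer: ......
.WWW..
.BBW..
..BW..
......
......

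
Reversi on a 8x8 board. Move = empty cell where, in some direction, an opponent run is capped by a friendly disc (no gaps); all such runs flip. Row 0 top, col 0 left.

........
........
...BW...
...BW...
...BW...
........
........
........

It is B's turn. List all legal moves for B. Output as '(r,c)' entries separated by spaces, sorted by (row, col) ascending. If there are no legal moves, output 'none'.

Answer: (1,5) (2,5) (3,5) (4,5) (5,5)

Derivation:
(1,3): no bracket -> illegal
(1,4): no bracket -> illegal
(1,5): flips 1 -> legal
(2,5): flips 2 -> legal
(3,5): flips 1 -> legal
(4,5): flips 2 -> legal
(5,3): no bracket -> illegal
(5,4): no bracket -> illegal
(5,5): flips 1 -> legal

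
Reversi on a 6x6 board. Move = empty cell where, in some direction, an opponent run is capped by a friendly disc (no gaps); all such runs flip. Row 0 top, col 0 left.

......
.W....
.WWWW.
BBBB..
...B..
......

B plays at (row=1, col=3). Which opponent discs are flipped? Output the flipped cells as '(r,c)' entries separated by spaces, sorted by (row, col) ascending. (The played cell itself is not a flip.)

Answer: (2,2) (2,3)

Derivation:
Dir NW: first cell '.' (not opp) -> no flip
Dir N: first cell '.' (not opp) -> no flip
Dir NE: first cell '.' (not opp) -> no flip
Dir W: first cell '.' (not opp) -> no flip
Dir E: first cell '.' (not opp) -> no flip
Dir SW: opp run (2,2) capped by B -> flip
Dir S: opp run (2,3) capped by B -> flip
Dir SE: opp run (2,4), next='.' -> no flip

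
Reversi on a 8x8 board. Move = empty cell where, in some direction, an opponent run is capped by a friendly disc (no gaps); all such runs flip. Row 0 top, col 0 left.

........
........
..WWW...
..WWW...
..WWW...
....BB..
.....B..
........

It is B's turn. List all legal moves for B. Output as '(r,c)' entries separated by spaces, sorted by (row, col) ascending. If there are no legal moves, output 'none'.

(1,1): flips 3 -> legal
(1,2): no bracket -> illegal
(1,3): no bracket -> illegal
(1,4): flips 3 -> legal
(1,5): no bracket -> illegal
(2,1): flips 2 -> legal
(2,5): no bracket -> illegal
(3,1): no bracket -> illegal
(3,5): no bracket -> illegal
(4,1): no bracket -> illegal
(4,5): no bracket -> illegal
(5,1): no bracket -> illegal
(5,2): no bracket -> illegal
(5,3): no bracket -> illegal

Answer: (1,1) (1,4) (2,1)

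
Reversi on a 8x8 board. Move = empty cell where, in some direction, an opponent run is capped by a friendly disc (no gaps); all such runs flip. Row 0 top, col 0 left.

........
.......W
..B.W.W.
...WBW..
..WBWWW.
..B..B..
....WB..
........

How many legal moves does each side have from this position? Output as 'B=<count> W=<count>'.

-- B to move --
(0,6): no bracket -> illegal
(0,7): no bracket -> illegal
(1,3): no bracket -> illegal
(1,4): flips 1 -> legal
(1,5): no bracket -> illegal
(1,6): no bracket -> illegal
(2,3): flips 1 -> legal
(2,5): flips 2 -> legal
(2,7): no bracket -> illegal
(3,1): no bracket -> illegal
(3,2): flips 2 -> legal
(3,6): flips 1 -> legal
(3,7): flips 1 -> legal
(4,1): flips 1 -> legal
(4,7): flips 3 -> legal
(5,1): no bracket -> illegal
(5,3): no bracket -> illegal
(5,4): flips 1 -> legal
(5,6): flips 1 -> legal
(5,7): no bracket -> illegal
(6,3): flips 1 -> legal
(7,3): flips 1 -> legal
(7,4): no bracket -> illegal
(7,5): no bracket -> illegal
B mobility = 12
-- W to move --
(1,1): flips 1 -> legal
(1,2): no bracket -> illegal
(1,3): no bracket -> illegal
(2,1): no bracket -> illegal
(2,3): flips 1 -> legal
(2,5): no bracket -> illegal
(3,1): no bracket -> illegal
(3,2): no bracket -> illegal
(4,1): no bracket -> illegal
(5,1): no bracket -> illegal
(5,3): flips 1 -> legal
(5,4): no bracket -> illegal
(5,6): no bracket -> illegal
(6,1): no bracket -> illegal
(6,2): flips 1 -> legal
(6,3): no bracket -> illegal
(6,6): flips 2 -> legal
(7,4): no bracket -> illegal
(7,5): flips 2 -> legal
(7,6): no bracket -> illegal
W mobility = 6

Answer: B=12 W=6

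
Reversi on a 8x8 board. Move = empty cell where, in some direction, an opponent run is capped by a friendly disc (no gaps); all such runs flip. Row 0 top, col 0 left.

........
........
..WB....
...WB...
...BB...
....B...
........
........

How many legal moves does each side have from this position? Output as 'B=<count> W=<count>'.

Answer: B=3 W=5

Derivation:
-- B to move --
(1,1): flips 2 -> legal
(1,2): no bracket -> illegal
(1,3): no bracket -> illegal
(2,1): flips 1 -> legal
(2,4): no bracket -> illegal
(3,1): no bracket -> illegal
(3,2): flips 1 -> legal
(4,2): no bracket -> illegal
B mobility = 3
-- W to move --
(1,2): no bracket -> illegal
(1,3): flips 1 -> legal
(1,4): no bracket -> illegal
(2,4): flips 1 -> legal
(2,5): no bracket -> illegal
(3,2): no bracket -> illegal
(3,5): flips 1 -> legal
(4,2): no bracket -> illegal
(4,5): no bracket -> illegal
(5,2): no bracket -> illegal
(5,3): flips 1 -> legal
(5,5): flips 1 -> legal
(6,3): no bracket -> illegal
(6,4): no bracket -> illegal
(6,5): no bracket -> illegal
W mobility = 5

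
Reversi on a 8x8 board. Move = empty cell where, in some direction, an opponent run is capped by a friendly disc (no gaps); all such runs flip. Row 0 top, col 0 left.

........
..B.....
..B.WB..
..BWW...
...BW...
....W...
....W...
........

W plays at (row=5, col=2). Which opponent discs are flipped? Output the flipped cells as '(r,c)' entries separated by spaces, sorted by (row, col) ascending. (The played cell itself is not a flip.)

Answer: (4,3)

Derivation:
Dir NW: first cell '.' (not opp) -> no flip
Dir N: first cell '.' (not opp) -> no flip
Dir NE: opp run (4,3) capped by W -> flip
Dir W: first cell '.' (not opp) -> no flip
Dir E: first cell '.' (not opp) -> no flip
Dir SW: first cell '.' (not opp) -> no flip
Dir S: first cell '.' (not opp) -> no flip
Dir SE: first cell '.' (not opp) -> no flip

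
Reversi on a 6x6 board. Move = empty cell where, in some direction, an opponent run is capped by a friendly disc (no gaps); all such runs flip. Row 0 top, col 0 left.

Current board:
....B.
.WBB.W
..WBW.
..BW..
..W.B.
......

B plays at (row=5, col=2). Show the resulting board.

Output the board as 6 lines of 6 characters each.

Place B at (5,2); scan 8 dirs for brackets.
Dir NW: first cell '.' (not opp) -> no flip
Dir N: opp run (4,2) capped by B -> flip
Dir NE: first cell '.' (not opp) -> no flip
Dir W: first cell '.' (not opp) -> no flip
Dir E: first cell '.' (not opp) -> no flip
Dir SW: edge -> no flip
Dir S: edge -> no flip
Dir SE: edge -> no flip
All flips: (4,2)

Answer: ....B.
.WBB.W
..WBW.
..BW..
..B.B.
..B...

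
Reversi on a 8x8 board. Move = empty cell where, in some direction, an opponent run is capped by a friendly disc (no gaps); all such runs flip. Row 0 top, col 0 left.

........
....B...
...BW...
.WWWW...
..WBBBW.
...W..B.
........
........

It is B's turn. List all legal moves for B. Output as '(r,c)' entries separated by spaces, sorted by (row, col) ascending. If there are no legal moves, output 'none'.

Answer: (2,1) (2,2) (2,5) (3,6) (4,1) (4,7) (6,2) (6,3)

Derivation:
(1,3): no bracket -> illegal
(1,5): no bracket -> illegal
(2,0): no bracket -> illegal
(2,1): flips 1 -> legal
(2,2): flips 1 -> legal
(2,5): flips 2 -> legal
(3,0): no bracket -> illegal
(3,5): no bracket -> illegal
(3,6): flips 1 -> legal
(3,7): no bracket -> illegal
(4,0): no bracket -> illegal
(4,1): flips 2 -> legal
(4,7): flips 1 -> legal
(5,1): no bracket -> illegal
(5,2): no bracket -> illegal
(5,4): no bracket -> illegal
(5,5): no bracket -> illegal
(5,7): no bracket -> illegal
(6,2): flips 1 -> legal
(6,3): flips 1 -> legal
(6,4): no bracket -> illegal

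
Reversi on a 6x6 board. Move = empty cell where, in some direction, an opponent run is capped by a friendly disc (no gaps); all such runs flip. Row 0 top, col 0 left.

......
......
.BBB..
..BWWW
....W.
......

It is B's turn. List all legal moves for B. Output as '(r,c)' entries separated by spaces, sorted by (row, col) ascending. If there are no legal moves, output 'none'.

Answer: (4,3) (4,5) (5,5)

Derivation:
(2,4): no bracket -> illegal
(2,5): no bracket -> illegal
(4,2): no bracket -> illegal
(4,3): flips 1 -> legal
(4,5): flips 1 -> legal
(5,3): no bracket -> illegal
(5,4): no bracket -> illegal
(5,5): flips 2 -> legal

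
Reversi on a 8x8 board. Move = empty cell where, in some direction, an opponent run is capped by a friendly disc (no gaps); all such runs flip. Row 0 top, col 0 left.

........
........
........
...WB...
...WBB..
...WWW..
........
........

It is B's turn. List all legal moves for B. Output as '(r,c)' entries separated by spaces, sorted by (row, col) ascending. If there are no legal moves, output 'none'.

Answer: (2,2) (3,2) (4,2) (5,2) (6,2) (6,3) (6,4) (6,5) (6,6)

Derivation:
(2,2): flips 1 -> legal
(2,3): no bracket -> illegal
(2,4): no bracket -> illegal
(3,2): flips 1 -> legal
(4,2): flips 1 -> legal
(4,6): no bracket -> illegal
(5,2): flips 1 -> legal
(5,6): no bracket -> illegal
(6,2): flips 1 -> legal
(6,3): flips 1 -> legal
(6,4): flips 1 -> legal
(6,5): flips 1 -> legal
(6,6): flips 1 -> legal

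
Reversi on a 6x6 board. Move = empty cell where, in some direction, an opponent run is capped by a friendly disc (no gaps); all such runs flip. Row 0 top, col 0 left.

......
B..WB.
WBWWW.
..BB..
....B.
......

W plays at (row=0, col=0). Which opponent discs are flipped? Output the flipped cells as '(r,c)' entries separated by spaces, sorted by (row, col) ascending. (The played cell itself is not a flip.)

Answer: (1,0)

Derivation:
Dir NW: edge -> no flip
Dir N: edge -> no flip
Dir NE: edge -> no flip
Dir W: edge -> no flip
Dir E: first cell '.' (not opp) -> no flip
Dir SW: edge -> no flip
Dir S: opp run (1,0) capped by W -> flip
Dir SE: first cell '.' (not opp) -> no flip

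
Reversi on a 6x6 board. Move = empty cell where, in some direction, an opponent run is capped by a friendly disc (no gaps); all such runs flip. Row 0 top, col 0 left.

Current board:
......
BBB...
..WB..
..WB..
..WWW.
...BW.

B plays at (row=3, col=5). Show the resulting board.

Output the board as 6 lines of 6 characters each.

Place B at (3,5); scan 8 dirs for brackets.
Dir NW: first cell '.' (not opp) -> no flip
Dir N: first cell '.' (not opp) -> no flip
Dir NE: edge -> no flip
Dir W: first cell '.' (not opp) -> no flip
Dir E: edge -> no flip
Dir SW: opp run (4,4) capped by B -> flip
Dir S: first cell '.' (not opp) -> no flip
Dir SE: edge -> no flip
All flips: (4,4)

Answer: ......
BBB...
..WB..
..WB.B
..WWB.
...BW.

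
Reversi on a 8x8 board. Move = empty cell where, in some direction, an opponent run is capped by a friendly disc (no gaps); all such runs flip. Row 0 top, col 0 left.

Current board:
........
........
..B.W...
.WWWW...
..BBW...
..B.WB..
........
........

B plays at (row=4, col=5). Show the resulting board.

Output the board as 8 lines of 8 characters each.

Answer: ........
........
..B.W...
.WWWW...
..BBBB..
..B.WB..
........
........

Derivation:
Place B at (4,5); scan 8 dirs for brackets.
Dir NW: opp run (3,4), next='.' -> no flip
Dir N: first cell '.' (not opp) -> no flip
Dir NE: first cell '.' (not opp) -> no flip
Dir W: opp run (4,4) capped by B -> flip
Dir E: first cell '.' (not opp) -> no flip
Dir SW: opp run (5,4), next='.' -> no flip
Dir S: first cell 'B' (not opp) -> no flip
Dir SE: first cell '.' (not opp) -> no flip
All flips: (4,4)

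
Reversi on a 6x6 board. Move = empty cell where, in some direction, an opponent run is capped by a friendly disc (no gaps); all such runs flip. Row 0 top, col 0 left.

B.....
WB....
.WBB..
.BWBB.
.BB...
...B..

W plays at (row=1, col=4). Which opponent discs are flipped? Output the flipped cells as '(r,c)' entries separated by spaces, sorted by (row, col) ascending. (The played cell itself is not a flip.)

Dir NW: first cell '.' (not opp) -> no flip
Dir N: first cell '.' (not opp) -> no flip
Dir NE: first cell '.' (not opp) -> no flip
Dir W: first cell '.' (not opp) -> no flip
Dir E: first cell '.' (not opp) -> no flip
Dir SW: opp run (2,3) capped by W -> flip
Dir S: first cell '.' (not opp) -> no flip
Dir SE: first cell '.' (not opp) -> no flip

Answer: (2,3)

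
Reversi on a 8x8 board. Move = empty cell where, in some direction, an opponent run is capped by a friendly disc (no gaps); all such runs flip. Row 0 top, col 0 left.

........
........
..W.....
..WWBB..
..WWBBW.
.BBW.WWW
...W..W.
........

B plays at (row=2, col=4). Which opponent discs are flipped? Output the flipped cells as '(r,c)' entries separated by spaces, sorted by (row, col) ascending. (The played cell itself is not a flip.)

Dir NW: first cell '.' (not opp) -> no flip
Dir N: first cell '.' (not opp) -> no flip
Dir NE: first cell '.' (not opp) -> no flip
Dir W: first cell '.' (not opp) -> no flip
Dir E: first cell '.' (not opp) -> no flip
Dir SW: opp run (3,3) (4,2) capped by B -> flip
Dir S: first cell 'B' (not opp) -> no flip
Dir SE: first cell 'B' (not opp) -> no flip

Answer: (3,3) (4,2)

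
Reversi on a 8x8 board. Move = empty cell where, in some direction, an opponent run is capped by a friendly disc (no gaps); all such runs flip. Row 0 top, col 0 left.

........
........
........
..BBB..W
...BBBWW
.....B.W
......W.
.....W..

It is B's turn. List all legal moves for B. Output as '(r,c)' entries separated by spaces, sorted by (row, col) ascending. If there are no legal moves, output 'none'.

(2,6): no bracket -> illegal
(2,7): no bracket -> illegal
(3,5): no bracket -> illegal
(3,6): no bracket -> illegal
(5,6): no bracket -> illegal
(6,4): no bracket -> illegal
(6,5): no bracket -> illegal
(6,7): no bracket -> illegal
(7,4): no bracket -> illegal
(7,6): no bracket -> illegal
(7,7): flips 1 -> legal

Answer: (7,7)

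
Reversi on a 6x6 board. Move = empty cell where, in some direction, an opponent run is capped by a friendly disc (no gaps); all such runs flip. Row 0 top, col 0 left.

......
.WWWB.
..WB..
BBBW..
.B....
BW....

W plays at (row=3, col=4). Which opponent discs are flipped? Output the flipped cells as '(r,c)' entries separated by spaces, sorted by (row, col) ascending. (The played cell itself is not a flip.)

Answer: (2,3)

Derivation:
Dir NW: opp run (2,3) capped by W -> flip
Dir N: first cell '.' (not opp) -> no flip
Dir NE: first cell '.' (not opp) -> no flip
Dir W: first cell 'W' (not opp) -> no flip
Dir E: first cell '.' (not opp) -> no flip
Dir SW: first cell '.' (not opp) -> no flip
Dir S: first cell '.' (not opp) -> no flip
Dir SE: first cell '.' (not opp) -> no flip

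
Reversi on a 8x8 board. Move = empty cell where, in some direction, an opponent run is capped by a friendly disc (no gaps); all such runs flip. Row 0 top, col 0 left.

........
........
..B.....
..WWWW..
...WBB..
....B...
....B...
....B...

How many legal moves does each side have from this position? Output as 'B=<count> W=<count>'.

-- B to move --
(2,1): flips 2 -> legal
(2,3): flips 1 -> legal
(2,4): flips 1 -> legal
(2,5): flips 1 -> legal
(2,6): flips 1 -> legal
(3,1): no bracket -> illegal
(3,6): no bracket -> illegal
(4,1): no bracket -> illegal
(4,2): flips 2 -> legal
(4,6): no bracket -> illegal
(5,2): no bracket -> illegal
(5,3): no bracket -> illegal
B mobility = 6
-- W to move --
(1,1): flips 1 -> legal
(1,2): flips 1 -> legal
(1,3): no bracket -> illegal
(2,1): no bracket -> illegal
(2,3): no bracket -> illegal
(3,1): no bracket -> illegal
(3,6): no bracket -> illegal
(4,6): flips 2 -> legal
(5,3): flips 1 -> legal
(5,5): flips 2 -> legal
(5,6): flips 1 -> legal
(6,3): no bracket -> illegal
(6,5): flips 1 -> legal
(7,3): no bracket -> illegal
(7,5): no bracket -> illegal
W mobility = 7

Answer: B=6 W=7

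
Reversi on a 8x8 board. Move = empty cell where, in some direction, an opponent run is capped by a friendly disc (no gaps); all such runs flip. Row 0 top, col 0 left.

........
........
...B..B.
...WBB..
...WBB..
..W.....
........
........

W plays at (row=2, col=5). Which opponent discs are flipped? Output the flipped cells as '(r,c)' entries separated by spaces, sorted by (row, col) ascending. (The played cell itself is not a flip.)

Dir NW: first cell '.' (not opp) -> no flip
Dir N: first cell '.' (not opp) -> no flip
Dir NE: first cell '.' (not opp) -> no flip
Dir W: first cell '.' (not opp) -> no flip
Dir E: opp run (2,6), next='.' -> no flip
Dir SW: opp run (3,4) capped by W -> flip
Dir S: opp run (3,5) (4,5), next='.' -> no flip
Dir SE: first cell '.' (not opp) -> no flip

Answer: (3,4)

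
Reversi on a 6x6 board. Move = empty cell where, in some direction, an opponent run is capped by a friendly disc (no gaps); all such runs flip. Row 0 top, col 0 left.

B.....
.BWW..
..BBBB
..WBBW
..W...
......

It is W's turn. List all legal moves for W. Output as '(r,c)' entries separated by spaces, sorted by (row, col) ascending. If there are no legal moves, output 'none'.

Answer: (1,0) (1,4) (1,5) (3,1) (4,3) (4,5)

Derivation:
(0,1): no bracket -> illegal
(0,2): no bracket -> illegal
(1,0): flips 1 -> legal
(1,4): flips 1 -> legal
(1,5): flips 3 -> legal
(2,0): no bracket -> illegal
(2,1): no bracket -> illegal
(3,1): flips 1 -> legal
(4,3): flips 2 -> legal
(4,4): no bracket -> illegal
(4,5): flips 2 -> legal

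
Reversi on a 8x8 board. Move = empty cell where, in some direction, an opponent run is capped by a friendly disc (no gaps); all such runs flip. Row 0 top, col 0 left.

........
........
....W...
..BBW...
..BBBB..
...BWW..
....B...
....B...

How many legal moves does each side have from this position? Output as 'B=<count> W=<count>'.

-- B to move --
(1,3): no bracket -> illegal
(1,4): flips 2 -> legal
(1,5): flips 1 -> legal
(2,3): flips 1 -> legal
(2,5): flips 1 -> legal
(3,5): flips 1 -> legal
(4,6): flips 1 -> legal
(5,6): flips 2 -> legal
(6,3): flips 1 -> legal
(6,5): flips 2 -> legal
(6,6): flips 1 -> legal
B mobility = 10
-- W to move --
(2,1): flips 2 -> legal
(2,2): flips 2 -> legal
(2,3): no bracket -> illegal
(3,1): flips 2 -> legal
(3,5): flips 1 -> legal
(3,6): flips 1 -> legal
(4,1): no bracket -> illegal
(4,6): no bracket -> illegal
(5,1): flips 2 -> legal
(5,2): flips 2 -> legal
(5,6): flips 1 -> legal
(6,2): no bracket -> illegal
(6,3): no bracket -> illegal
(6,5): no bracket -> illegal
(7,3): flips 1 -> legal
(7,5): no bracket -> illegal
W mobility = 9

Answer: B=10 W=9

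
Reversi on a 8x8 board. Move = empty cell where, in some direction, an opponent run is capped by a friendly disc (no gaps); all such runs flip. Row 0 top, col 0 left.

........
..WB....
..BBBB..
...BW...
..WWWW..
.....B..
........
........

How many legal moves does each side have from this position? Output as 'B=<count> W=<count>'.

-- B to move --
(0,1): flips 1 -> legal
(0,2): flips 1 -> legal
(0,3): no bracket -> illegal
(1,1): flips 1 -> legal
(2,1): no bracket -> illegal
(3,1): no bracket -> illegal
(3,2): no bracket -> illegal
(3,5): flips 2 -> legal
(3,6): no bracket -> illegal
(4,1): no bracket -> illegal
(4,6): no bracket -> illegal
(5,1): flips 1 -> legal
(5,2): flips 2 -> legal
(5,3): flips 1 -> legal
(5,4): flips 2 -> legal
(5,6): flips 2 -> legal
B mobility = 9
-- W to move --
(0,2): no bracket -> illegal
(0,3): flips 3 -> legal
(0,4): no bracket -> illegal
(1,1): flips 2 -> legal
(1,4): flips 2 -> legal
(1,5): flips 2 -> legal
(1,6): flips 1 -> legal
(2,1): no bracket -> illegal
(2,6): no bracket -> illegal
(3,1): no bracket -> illegal
(3,2): flips 2 -> legal
(3,5): no bracket -> illegal
(3,6): no bracket -> illegal
(4,6): no bracket -> illegal
(5,4): no bracket -> illegal
(5,6): no bracket -> illegal
(6,4): no bracket -> illegal
(6,5): flips 1 -> legal
(6,6): flips 1 -> legal
W mobility = 8

Answer: B=9 W=8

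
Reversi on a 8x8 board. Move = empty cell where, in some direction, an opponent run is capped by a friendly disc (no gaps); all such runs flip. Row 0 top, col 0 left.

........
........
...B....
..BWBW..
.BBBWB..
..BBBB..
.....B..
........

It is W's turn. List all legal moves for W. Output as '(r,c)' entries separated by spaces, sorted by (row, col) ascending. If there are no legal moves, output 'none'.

Answer: (1,3) (2,4) (3,1) (4,0) (4,6) (5,1) (6,2) (6,3) (6,4) (6,6) (7,5)

Derivation:
(1,2): no bracket -> illegal
(1,3): flips 1 -> legal
(1,4): no bracket -> illegal
(2,1): no bracket -> illegal
(2,2): no bracket -> illegal
(2,4): flips 1 -> legal
(2,5): no bracket -> illegal
(3,0): no bracket -> illegal
(3,1): flips 1 -> legal
(3,6): no bracket -> illegal
(4,0): flips 3 -> legal
(4,6): flips 1 -> legal
(5,0): no bracket -> illegal
(5,1): flips 1 -> legal
(5,6): no bracket -> illegal
(6,1): no bracket -> illegal
(6,2): flips 1 -> legal
(6,3): flips 2 -> legal
(6,4): flips 1 -> legal
(6,6): flips 1 -> legal
(7,4): no bracket -> illegal
(7,5): flips 3 -> legal
(7,6): no bracket -> illegal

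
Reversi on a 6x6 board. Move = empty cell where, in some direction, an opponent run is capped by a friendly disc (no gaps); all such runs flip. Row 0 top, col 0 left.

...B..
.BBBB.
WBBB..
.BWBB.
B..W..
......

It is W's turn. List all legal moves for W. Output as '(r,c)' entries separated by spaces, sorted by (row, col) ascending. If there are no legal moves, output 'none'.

Answer: (0,2) (0,5) (1,0) (2,4) (2,5) (3,0) (3,5) (4,2)

Derivation:
(0,0): no bracket -> illegal
(0,1): no bracket -> illegal
(0,2): flips 3 -> legal
(0,4): no bracket -> illegal
(0,5): flips 2 -> legal
(1,0): flips 1 -> legal
(1,5): no bracket -> illegal
(2,4): flips 3 -> legal
(2,5): flips 1 -> legal
(3,0): flips 1 -> legal
(3,5): flips 2 -> legal
(4,1): no bracket -> illegal
(4,2): flips 1 -> legal
(4,4): no bracket -> illegal
(4,5): no bracket -> illegal
(5,0): no bracket -> illegal
(5,1): no bracket -> illegal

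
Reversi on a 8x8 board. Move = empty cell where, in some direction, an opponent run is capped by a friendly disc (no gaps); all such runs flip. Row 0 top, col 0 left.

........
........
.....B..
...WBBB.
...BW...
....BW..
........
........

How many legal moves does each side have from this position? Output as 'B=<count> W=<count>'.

Answer: B=5 W=6

Derivation:
-- B to move --
(2,2): no bracket -> illegal
(2,3): flips 1 -> legal
(2,4): no bracket -> illegal
(3,2): flips 1 -> legal
(4,2): no bracket -> illegal
(4,5): flips 1 -> legal
(4,6): no bracket -> illegal
(5,3): flips 1 -> legal
(5,6): flips 1 -> legal
(6,4): no bracket -> illegal
(6,5): no bracket -> illegal
(6,6): no bracket -> illegal
B mobility = 5
-- W to move --
(1,4): no bracket -> illegal
(1,5): no bracket -> illegal
(1,6): no bracket -> illegal
(2,3): no bracket -> illegal
(2,4): flips 1 -> legal
(2,6): flips 1 -> legal
(2,7): no bracket -> illegal
(3,2): no bracket -> illegal
(3,7): flips 3 -> legal
(4,2): flips 1 -> legal
(4,5): no bracket -> illegal
(4,6): no bracket -> illegal
(4,7): no bracket -> illegal
(5,2): no bracket -> illegal
(5,3): flips 2 -> legal
(6,3): no bracket -> illegal
(6,4): flips 1 -> legal
(6,5): no bracket -> illegal
W mobility = 6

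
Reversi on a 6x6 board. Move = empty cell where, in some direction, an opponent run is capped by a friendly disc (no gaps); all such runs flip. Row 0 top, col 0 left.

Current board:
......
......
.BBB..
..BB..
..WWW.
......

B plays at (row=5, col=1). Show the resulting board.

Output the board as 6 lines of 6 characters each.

Place B at (5,1); scan 8 dirs for brackets.
Dir NW: first cell '.' (not opp) -> no flip
Dir N: first cell '.' (not opp) -> no flip
Dir NE: opp run (4,2) capped by B -> flip
Dir W: first cell '.' (not opp) -> no flip
Dir E: first cell '.' (not opp) -> no flip
Dir SW: edge -> no flip
Dir S: edge -> no flip
Dir SE: edge -> no flip
All flips: (4,2)

Answer: ......
......
.BBB..
..BB..
..BWW.
.B....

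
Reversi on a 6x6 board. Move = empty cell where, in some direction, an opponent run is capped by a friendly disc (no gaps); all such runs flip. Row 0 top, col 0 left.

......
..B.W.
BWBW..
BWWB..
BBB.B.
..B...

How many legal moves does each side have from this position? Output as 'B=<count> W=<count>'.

-- B to move --
(0,3): no bracket -> illegal
(0,4): no bracket -> illegal
(0,5): flips 3 -> legal
(1,0): no bracket -> illegal
(1,1): flips 2 -> legal
(1,3): flips 1 -> legal
(1,5): no bracket -> illegal
(2,4): flips 1 -> legal
(2,5): no bracket -> illegal
(3,4): flips 1 -> legal
(4,3): no bracket -> illegal
B mobility = 5
-- W to move --
(0,1): flips 1 -> legal
(0,2): flips 2 -> legal
(0,3): flips 1 -> legal
(1,0): no bracket -> illegal
(1,1): no bracket -> illegal
(1,3): flips 1 -> legal
(2,4): no bracket -> illegal
(3,4): flips 1 -> legal
(3,5): no bracket -> illegal
(4,3): flips 1 -> legal
(4,5): no bracket -> illegal
(5,0): flips 1 -> legal
(5,1): flips 1 -> legal
(5,3): flips 1 -> legal
(5,4): no bracket -> illegal
(5,5): no bracket -> illegal
W mobility = 9

Answer: B=5 W=9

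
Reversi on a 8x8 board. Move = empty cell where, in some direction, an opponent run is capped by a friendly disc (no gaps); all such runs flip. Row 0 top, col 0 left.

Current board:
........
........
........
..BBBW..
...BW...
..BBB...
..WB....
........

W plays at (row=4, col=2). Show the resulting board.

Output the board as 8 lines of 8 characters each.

Answer: ........
........
........
..BBBW..
..WWW...
..WBB...
..WB....
........

Derivation:
Place W at (4,2); scan 8 dirs for brackets.
Dir NW: first cell '.' (not opp) -> no flip
Dir N: opp run (3,2), next='.' -> no flip
Dir NE: opp run (3,3), next='.' -> no flip
Dir W: first cell '.' (not opp) -> no flip
Dir E: opp run (4,3) capped by W -> flip
Dir SW: first cell '.' (not opp) -> no flip
Dir S: opp run (5,2) capped by W -> flip
Dir SE: opp run (5,3), next='.' -> no flip
All flips: (4,3) (5,2)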